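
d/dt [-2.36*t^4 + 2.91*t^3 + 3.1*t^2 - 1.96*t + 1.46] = -9.44*t^3 + 8.73*t^2 + 6.2*t - 1.96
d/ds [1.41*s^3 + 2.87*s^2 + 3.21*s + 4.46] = 4.23*s^2 + 5.74*s + 3.21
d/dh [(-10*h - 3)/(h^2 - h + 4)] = (-10*h^2 + 10*h + (2*h - 1)*(10*h + 3) - 40)/(h^2 - h + 4)^2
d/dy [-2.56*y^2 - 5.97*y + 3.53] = -5.12*y - 5.97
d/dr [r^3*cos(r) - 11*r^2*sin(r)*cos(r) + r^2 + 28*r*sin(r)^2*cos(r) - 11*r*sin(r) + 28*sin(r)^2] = -r^3*sin(r) + 3*r^2*cos(r) - 11*r^2*cos(2*r) - 7*r*sin(r) - 11*r*sin(2*r) + 21*r*sin(3*r) - 11*r*cos(r) + 2*r - 11*sin(r) + 28*sin(2*r) + 7*cos(r) - 7*cos(3*r)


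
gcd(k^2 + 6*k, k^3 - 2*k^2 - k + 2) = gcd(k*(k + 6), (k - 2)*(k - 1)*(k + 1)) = 1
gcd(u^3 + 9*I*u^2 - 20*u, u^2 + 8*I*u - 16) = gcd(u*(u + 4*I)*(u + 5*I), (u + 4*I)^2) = u + 4*I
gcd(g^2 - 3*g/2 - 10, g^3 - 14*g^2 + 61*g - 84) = g - 4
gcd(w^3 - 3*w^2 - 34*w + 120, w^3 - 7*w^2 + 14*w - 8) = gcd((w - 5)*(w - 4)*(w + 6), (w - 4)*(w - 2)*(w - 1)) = w - 4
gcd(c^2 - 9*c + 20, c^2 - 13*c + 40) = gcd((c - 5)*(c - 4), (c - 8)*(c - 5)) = c - 5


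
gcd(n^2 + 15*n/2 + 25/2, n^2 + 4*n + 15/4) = n + 5/2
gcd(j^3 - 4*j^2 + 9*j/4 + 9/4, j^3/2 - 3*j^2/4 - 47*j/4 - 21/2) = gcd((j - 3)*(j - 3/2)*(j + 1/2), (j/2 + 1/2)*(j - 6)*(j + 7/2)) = 1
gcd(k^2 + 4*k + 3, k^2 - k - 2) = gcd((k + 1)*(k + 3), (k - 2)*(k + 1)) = k + 1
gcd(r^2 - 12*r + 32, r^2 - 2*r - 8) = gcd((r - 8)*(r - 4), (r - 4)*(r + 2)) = r - 4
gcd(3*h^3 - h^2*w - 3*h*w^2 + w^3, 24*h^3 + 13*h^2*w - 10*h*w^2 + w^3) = -3*h^2 - 2*h*w + w^2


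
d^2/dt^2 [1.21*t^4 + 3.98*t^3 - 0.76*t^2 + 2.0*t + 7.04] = 14.52*t^2 + 23.88*t - 1.52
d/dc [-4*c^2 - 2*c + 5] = -8*c - 2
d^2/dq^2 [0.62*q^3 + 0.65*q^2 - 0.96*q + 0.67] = 3.72*q + 1.3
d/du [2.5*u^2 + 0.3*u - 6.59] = 5.0*u + 0.3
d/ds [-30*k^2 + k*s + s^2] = k + 2*s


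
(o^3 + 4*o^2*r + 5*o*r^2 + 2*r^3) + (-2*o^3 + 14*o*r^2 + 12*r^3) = -o^3 + 4*o^2*r + 19*o*r^2 + 14*r^3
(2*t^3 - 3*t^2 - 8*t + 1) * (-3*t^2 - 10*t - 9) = -6*t^5 - 11*t^4 + 36*t^3 + 104*t^2 + 62*t - 9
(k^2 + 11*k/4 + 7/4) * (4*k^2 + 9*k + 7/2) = 4*k^4 + 20*k^3 + 141*k^2/4 + 203*k/8 + 49/8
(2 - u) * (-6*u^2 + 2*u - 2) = 6*u^3 - 14*u^2 + 6*u - 4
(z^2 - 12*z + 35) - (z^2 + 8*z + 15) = 20 - 20*z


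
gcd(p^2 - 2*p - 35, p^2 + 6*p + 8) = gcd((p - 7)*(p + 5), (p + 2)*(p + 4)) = 1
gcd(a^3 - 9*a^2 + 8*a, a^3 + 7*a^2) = a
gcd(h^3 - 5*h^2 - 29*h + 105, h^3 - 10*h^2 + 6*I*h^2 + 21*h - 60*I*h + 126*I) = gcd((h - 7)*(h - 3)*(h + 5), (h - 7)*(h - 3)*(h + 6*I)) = h^2 - 10*h + 21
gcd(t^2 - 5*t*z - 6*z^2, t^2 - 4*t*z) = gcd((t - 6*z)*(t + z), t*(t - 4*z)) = 1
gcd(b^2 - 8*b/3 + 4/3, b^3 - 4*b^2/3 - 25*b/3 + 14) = b - 2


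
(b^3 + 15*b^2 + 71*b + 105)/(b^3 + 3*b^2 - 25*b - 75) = (b + 7)/(b - 5)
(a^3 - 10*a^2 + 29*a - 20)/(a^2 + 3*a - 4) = (a^2 - 9*a + 20)/(a + 4)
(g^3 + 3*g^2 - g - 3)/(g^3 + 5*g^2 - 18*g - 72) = (g^2 - 1)/(g^2 + 2*g - 24)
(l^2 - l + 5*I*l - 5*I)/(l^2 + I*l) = (l^2 - l + 5*I*l - 5*I)/(l*(l + I))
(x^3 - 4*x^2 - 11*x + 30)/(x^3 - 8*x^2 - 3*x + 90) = (x - 2)/(x - 6)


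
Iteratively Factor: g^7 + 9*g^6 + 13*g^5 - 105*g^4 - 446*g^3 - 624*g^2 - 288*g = (g + 3)*(g^6 + 6*g^5 - 5*g^4 - 90*g^3 - 176*g^2 - 96*g) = (g + 3)*(g + 4)*(g^5 + 2*g^4 - 13*g^3 - 38*g^2 - 24*g) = (g + 2)*(g + 3)*(g + 4)*(g^4 - 13*g^2 - 12*g) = (g + 2)*(g + 3)^2*(g + 4)*(g^3 - 3*g^2 - 4*g) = (g - 4)*(g + 2)*(g + 3)^2*(g + 4)*(g^2 + g) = (g - 4)*(g + 1)*(g + 2)*(g + 3)^2*(g + 4)*(g)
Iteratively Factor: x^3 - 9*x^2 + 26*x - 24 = (x - 2)*(x^2 - 7*x + 12) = (x - 4)*(x - 2)*(x - 3)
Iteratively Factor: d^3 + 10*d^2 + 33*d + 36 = (d + 4)*(d^2 + 6*d + 9) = (d + 3)*(d + 4)*(d + 3)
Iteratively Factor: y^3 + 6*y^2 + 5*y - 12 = (y + 4)*(y^2 + 2*y - 3) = (y + 3)*(y + 4)*(y - 1)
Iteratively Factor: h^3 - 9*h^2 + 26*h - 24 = (h - 2)*(h^2 - 7*h + 12) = (h - 3)*(h - 2)*(h - 4)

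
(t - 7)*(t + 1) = t^2 - 6*t - 7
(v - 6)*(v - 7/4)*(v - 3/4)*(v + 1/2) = v^4 - 8*v^3 + 193*v^2/16 + 9*v/32 - 63/16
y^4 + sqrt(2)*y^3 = y^3*(y + sqrt(2))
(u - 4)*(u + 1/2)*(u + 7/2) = u^3 - 57*u/4 - 7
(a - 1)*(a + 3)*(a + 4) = a^3 + 6*a^2 + 5*a - 12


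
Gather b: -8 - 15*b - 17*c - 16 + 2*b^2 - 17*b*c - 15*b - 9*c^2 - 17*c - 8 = 2*b^2 + b*(-17*c - 30) - 9*c^2 - 34*c - 32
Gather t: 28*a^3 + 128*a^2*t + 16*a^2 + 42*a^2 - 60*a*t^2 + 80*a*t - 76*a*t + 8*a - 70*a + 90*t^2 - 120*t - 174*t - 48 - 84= 28*a^3 + 58*a^2 - 62*a + t^2*(90 - 60*a) + t*(128*a^2 + 4*a - 294) - 132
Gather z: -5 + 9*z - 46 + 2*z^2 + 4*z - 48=2*z^2 + 13*z - 99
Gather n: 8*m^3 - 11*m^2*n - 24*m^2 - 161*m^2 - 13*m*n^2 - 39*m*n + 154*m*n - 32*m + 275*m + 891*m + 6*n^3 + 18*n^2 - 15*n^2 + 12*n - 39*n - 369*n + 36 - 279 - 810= 8*m^3 - 185*m^2 + 1134*m + 6*n^3 + n^2*(3 - 13*m) + n*(-11*m^2 + 115*m - 396) - 1053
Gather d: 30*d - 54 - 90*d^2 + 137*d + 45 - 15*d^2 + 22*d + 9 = -105*d^2 + 189*d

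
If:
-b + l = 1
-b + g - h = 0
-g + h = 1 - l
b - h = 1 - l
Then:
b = l - 1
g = 3*l - 3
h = 2*l - 2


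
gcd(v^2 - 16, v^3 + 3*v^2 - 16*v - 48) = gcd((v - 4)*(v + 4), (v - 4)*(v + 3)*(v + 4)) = v^2 - 16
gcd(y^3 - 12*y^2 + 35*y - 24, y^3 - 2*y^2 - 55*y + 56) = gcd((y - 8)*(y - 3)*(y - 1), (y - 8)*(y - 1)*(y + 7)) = y^2 - 9*y + 8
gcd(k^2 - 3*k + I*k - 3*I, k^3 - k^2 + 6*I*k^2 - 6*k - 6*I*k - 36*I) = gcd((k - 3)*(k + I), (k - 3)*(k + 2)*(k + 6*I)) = k - 3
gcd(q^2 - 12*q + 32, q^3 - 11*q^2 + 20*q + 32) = q^2 - 12*q + 32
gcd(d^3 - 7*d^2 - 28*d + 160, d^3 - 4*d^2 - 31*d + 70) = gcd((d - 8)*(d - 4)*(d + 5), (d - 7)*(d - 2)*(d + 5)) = d + 5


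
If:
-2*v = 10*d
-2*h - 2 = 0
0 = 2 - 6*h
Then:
No Solution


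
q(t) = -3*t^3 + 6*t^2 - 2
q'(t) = -9*t^2 + 12*t = 3*t*(4 - 3*t)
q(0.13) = -1.91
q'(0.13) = 1.41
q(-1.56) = 23.99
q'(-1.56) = -40.62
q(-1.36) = 16.64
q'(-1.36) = -32.97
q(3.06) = -31.78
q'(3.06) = -47.55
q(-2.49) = 81.52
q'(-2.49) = -85.68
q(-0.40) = -0.85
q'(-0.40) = -6.24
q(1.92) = -1.12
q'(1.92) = -10.14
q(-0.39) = -0.91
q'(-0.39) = -6.05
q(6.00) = -434.00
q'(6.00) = -252.00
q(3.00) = -29.00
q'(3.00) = -45.00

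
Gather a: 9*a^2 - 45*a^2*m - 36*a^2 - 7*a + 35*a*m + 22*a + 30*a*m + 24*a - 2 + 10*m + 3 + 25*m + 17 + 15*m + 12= a^2*(-45*m - 27) + a*(65*m + 39) + 50*m + 30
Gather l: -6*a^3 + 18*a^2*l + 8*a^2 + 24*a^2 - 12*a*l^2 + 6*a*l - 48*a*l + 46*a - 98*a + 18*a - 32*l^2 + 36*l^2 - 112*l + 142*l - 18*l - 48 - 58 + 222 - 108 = -6*a^3 + 32*a^2 - 34*a + l^2*(4 - 12*a) + l*(18*a^2 - 42*a + 12) + 8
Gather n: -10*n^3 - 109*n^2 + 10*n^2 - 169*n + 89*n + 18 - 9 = -10*n^3 - 99*n^2 - 80*n + 9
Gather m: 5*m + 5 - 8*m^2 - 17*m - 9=-8*m^2 - 12*m - 4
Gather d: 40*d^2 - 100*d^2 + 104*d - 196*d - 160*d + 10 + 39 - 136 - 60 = -60*d^2 - 252*d - 147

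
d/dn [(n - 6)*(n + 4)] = 2*n - 2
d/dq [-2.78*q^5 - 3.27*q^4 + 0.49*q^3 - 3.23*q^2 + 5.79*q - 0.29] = -13.9*q^4 - 13.08*q^3 + 1.47*q^2 - 6.46*q + 5.79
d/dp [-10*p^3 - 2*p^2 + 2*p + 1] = -30*p^2 - 4*p + 2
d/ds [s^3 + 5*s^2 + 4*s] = 3*s^2 + 10*s + 4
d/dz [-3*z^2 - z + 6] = -6*z - 1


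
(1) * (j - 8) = j - 8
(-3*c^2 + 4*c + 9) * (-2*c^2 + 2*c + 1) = 6*c^4 - 14*c^3 - 13*c^2 + 22*c + 9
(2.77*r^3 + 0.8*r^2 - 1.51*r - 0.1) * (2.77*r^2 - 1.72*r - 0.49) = 7.6729*r^5 - 2.5484*r^4 - 6.916*r^3 + 1.9282*r^2 + 0.9119*r + 0.049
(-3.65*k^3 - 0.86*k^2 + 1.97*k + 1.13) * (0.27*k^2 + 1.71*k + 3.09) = -0.9855*k^5 - 6.4737*k^4 - 12.2172*k^3 + 1.0164*k^2 + 8.0196*k + 3.4917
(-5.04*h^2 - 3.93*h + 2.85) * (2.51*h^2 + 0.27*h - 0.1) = -12.6504*h^4 - 11.2251*h^3 + 6.5964*h^2 + 1.1625*h - 0.285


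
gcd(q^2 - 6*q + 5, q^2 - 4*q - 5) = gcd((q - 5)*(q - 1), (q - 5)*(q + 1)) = q - 5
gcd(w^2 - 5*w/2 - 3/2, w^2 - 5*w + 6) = w - 3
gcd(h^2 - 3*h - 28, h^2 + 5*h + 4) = h + 4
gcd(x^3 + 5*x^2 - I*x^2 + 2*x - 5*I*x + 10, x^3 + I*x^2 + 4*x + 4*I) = x^2 - I*x + 2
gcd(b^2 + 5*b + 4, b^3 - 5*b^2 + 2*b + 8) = b + 1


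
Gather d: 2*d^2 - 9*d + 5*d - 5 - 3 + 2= 2*d^2 - 4*d - 6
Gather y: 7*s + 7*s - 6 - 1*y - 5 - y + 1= 14*s - 2*y - 10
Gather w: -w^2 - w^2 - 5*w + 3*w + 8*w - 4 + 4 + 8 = -2*w^2 + 6*w + 8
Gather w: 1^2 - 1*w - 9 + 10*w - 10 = 9*w - 18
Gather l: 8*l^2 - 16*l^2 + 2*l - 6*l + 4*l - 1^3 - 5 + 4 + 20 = 18 - 8*l^2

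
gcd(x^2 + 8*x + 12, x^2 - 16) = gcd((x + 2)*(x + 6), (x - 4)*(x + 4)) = 1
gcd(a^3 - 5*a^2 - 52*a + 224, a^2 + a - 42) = a + 7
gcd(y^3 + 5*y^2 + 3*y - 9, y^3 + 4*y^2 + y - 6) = y^2 + 2*y - 3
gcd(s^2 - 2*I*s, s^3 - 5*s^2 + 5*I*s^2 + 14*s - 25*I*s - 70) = s - 2*I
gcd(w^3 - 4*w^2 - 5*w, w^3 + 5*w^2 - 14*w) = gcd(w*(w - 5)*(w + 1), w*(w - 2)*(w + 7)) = w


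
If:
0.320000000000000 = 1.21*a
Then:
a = 0.26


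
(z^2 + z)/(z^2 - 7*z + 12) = z*(z + 1)/(z^2 - 7*z + 12)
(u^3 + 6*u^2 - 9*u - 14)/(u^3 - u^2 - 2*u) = (u + 7)/u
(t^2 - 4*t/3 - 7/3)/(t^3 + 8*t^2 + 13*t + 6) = (t - 7/3)/(t^2 + 7*t + 6)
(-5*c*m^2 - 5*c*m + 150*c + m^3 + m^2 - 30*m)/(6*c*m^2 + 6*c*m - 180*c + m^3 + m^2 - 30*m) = (-5*c + m)/(6*c + m)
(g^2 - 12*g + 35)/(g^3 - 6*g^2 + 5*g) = (g - 7)/(g*(g - 1))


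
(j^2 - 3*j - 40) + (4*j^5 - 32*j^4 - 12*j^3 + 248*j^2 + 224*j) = 4*j^5 - 32*j^4 - 12*j^3 + 249*j^2 + 221*j - 40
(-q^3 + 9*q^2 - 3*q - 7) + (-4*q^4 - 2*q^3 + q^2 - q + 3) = -4*q^4 - 3*q^3 + 10*q^2 - 4*q - 4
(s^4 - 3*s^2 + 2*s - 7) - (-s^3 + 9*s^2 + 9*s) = s^4 + s^3 - 12*s^2 - 7*s - 7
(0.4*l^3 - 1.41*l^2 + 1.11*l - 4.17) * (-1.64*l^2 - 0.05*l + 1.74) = -0.656*l^5 + 2.2924*l^4 - 1.0539*l^3 + 4.3299*l^2 + 2.1399*l - 7.2558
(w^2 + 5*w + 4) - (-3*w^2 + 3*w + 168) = 4*w^2 + 2*w - 164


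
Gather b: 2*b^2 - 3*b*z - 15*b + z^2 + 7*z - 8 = 2*b^2 + b*(-3*z - 15) + z^2 + 7*z - 8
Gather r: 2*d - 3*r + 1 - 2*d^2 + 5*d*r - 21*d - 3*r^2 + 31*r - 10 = -2*d^2 - 19*d - 3*r^2 + r*(5*d + 28) - 9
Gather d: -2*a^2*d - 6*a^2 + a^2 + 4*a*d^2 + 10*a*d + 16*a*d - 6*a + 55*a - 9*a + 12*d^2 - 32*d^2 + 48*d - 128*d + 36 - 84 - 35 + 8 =-5*a^2 + 40*a + d^2*(4*a - 20) + d*(-2*a^2 + 26*a - 80) - 75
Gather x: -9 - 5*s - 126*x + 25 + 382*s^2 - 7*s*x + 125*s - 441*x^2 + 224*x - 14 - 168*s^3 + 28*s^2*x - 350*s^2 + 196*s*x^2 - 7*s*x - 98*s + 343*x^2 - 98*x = -168*s^3 + 32*s^2 + 22*s + x^2*(196*s - 98) + x*(28*s^2 - 14*s) + 2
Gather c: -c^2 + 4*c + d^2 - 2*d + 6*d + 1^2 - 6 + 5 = -c^2 + 4*c + d^2 + 4*d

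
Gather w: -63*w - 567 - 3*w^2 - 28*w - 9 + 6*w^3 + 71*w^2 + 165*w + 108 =6*w^3 + 68*w^2 + 74*w - 468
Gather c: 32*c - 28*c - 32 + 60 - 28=4*c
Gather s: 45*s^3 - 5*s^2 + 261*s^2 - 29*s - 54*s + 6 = 45*s^3 + 256*s^2 - 83*s + 6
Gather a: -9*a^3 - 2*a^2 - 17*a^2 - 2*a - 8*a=-9*a^3 - 19*a^2 - 10*a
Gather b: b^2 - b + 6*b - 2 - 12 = b^2 + 5*b - 14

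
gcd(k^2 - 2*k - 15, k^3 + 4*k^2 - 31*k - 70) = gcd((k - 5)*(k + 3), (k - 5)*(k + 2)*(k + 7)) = k - 5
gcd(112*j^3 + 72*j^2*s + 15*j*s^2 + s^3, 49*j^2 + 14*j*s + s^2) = 7*j + s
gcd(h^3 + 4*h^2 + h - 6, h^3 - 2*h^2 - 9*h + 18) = h + 3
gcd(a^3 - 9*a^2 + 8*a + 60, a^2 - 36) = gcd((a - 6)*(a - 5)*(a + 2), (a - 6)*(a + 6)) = a - 6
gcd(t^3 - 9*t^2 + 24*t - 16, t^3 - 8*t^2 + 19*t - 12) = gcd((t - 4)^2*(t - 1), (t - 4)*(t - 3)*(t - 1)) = t^2 - 5*t + 4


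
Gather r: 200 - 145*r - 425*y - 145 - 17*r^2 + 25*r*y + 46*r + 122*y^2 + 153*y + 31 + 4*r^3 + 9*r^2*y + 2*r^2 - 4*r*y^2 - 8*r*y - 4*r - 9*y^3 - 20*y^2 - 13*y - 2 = 4*r^3 + r^2*(9*y - 15) + r*(-4*y^2 + 17*y - 103) - 9*y^3 + 102*y^2 - 285*y + 84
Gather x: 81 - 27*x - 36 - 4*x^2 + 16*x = -4*x^2 - 11*x + 45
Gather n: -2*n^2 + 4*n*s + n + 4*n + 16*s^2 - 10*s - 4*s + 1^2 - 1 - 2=-2*n^2 + n*(4*s + 5) + 16*s^2 - 14*s - 2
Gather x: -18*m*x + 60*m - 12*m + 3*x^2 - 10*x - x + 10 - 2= 48*m + 3*x^2 + x*(-18*m - 11) + 8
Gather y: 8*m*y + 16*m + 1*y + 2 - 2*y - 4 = 16*m + y*(8*m - 1) - 2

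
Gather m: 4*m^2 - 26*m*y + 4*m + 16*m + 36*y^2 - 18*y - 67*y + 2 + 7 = 4*m^2 + m*(20 - 26*y) + 36*y^2 - 85*y + 9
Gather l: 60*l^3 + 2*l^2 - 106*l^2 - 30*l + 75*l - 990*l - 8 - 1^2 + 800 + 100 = 60*l^3 - 104*l^2 - 945*l + 891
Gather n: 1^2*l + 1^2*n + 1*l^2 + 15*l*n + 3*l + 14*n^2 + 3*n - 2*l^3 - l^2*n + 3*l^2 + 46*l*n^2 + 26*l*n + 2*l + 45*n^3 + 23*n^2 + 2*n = -2*l^3 + 4*l^2 + 6*l + 45*n^3 + n^2*(46*l + 37) + n*(-l^2 + 41*l + 6)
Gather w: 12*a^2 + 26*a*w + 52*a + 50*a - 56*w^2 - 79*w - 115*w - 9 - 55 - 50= 12*a^2 + 102*a - 56*w^2 + w*(26*a - 194) - 114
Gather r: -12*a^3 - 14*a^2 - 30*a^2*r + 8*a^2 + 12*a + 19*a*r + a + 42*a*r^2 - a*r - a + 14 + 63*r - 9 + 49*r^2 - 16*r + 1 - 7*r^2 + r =-12*a^3 - 6*a^2 + 12*a + r^2*(42*a + 42) + r*(-30*a^2 + 18*a + 48) + 6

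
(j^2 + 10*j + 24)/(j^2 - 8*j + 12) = (j^2 + 10*j + 24)/(j^2 - 8*j + 12)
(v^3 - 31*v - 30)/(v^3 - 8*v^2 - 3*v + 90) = (v^2 + 6*v + 5)/(v^2 - 2*v - 15)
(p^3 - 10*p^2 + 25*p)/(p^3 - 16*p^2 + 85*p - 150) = p/(p - 6)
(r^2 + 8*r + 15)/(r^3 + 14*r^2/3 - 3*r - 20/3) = 3*(r + 3)/(3*r^2 - r - 4)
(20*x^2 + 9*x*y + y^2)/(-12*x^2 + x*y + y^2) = (-5*x - y)/(3*x - y)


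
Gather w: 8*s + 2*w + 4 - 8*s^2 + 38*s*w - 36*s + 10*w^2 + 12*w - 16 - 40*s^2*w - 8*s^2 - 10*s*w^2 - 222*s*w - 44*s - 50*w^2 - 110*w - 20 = -16*s^2 - 72*s + w^2*(-10*s - 40) + w*(-40*s^2 - 184*s - 96) - 32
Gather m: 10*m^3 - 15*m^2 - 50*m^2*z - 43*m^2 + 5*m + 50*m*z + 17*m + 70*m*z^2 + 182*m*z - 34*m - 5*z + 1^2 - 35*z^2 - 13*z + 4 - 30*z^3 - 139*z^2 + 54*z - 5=10*m^3 + m^2*(-50*z - 58) + m*(70*z^2 + 232*z - 12) - 30*z^3 - 174*z^2 + 36*z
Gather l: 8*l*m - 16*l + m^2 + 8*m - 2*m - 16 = l*(8*m - 16) + m^2 + 6*m - 16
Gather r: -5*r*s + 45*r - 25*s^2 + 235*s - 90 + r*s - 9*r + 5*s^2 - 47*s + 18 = r*(36 - 4*s) - 20*s^2 + 188*s - 72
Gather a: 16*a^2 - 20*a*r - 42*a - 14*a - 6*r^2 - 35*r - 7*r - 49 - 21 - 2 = 16*a^2 + a*(-20*r - 56) - 6*r^2 - 42*r - 72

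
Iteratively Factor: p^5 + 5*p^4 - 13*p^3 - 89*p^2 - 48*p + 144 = (p - 4)*(p^4 + 9*p^3 + 23*p^2 + 3*p - 36) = (p - 4)*(p + 3)*(p^3 + 6*p^2 + 5*p - 12) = (p - 4)*(p + 3)^2*(p^2 + 3*p - 4) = (p - 4)*(p + 3)^2*(p + 4)*(p - 1)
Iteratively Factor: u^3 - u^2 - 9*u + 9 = (u + 3)*(u^2 - 4*u + 3) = (u - 3)*(u + 3)*(u - 1)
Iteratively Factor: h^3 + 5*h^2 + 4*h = (h + 4)*(h^2 + h) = h*(h + 4)*(h + 1)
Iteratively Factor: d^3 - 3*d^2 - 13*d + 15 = (d - 1)*(d^2 - 2*d - 15) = (d - 5)*(d - 1)*(d + 3)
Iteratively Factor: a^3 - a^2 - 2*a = (a + 1)*(a^2 - 2*a) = a*(a + 1)*(a - 2)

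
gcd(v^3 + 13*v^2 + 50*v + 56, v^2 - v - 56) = v + 7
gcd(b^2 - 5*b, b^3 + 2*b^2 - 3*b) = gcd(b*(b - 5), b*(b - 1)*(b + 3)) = b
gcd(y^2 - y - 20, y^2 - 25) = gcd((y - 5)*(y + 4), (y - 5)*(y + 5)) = y - 5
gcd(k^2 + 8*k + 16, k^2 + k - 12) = k + 4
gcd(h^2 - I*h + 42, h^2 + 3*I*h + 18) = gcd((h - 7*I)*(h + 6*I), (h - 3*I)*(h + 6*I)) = h + 6*I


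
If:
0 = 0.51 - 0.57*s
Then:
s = 0.89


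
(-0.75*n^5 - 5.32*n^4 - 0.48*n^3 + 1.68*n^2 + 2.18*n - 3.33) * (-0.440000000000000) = 0.33*n^5 + 2.3408*n^4 + 0.2112*n^3 - 0.7392*n^2 - 0.9592*n + 1.4652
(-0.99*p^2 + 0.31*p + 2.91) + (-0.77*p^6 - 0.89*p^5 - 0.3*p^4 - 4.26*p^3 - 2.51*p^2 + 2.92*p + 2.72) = -0.77*p^6 - 0.89*p^5 - 0.3*p^4 - 4.26*p^3 - 3.5*p^2 + 3.23*p + 5.63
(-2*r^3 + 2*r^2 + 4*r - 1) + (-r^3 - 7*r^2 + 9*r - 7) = -3*r^3 - 5*r^2 + 13*r - 8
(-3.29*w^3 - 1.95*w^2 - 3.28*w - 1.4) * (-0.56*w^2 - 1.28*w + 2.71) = 1.8424*w^5 + 5.3032*w^4 - 4.5831*w^3 - 0.3021*w^2 - 7.0968*w - 3.794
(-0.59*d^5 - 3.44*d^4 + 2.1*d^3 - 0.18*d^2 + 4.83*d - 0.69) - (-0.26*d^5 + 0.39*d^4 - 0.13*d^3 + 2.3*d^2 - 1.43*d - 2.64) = -0.33*d^5 - 3.83*d^4 + 2.23*d^3 - 2.48*d^2 + 6.26*d + 1.95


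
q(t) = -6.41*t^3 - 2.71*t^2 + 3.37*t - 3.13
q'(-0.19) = 3.71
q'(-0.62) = -0.66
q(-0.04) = -3.27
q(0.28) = -2.54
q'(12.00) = -2830.79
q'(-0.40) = 2.46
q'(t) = -19.23*t^2 - 5.42*t + 3.37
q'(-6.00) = -656.39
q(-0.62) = -4.73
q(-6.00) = 1263.65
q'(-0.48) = 1.54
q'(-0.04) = 3.56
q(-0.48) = -4.66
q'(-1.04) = -11.79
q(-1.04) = -2.36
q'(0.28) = 0.34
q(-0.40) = -4.50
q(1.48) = -24.86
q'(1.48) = -46.77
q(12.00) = -11429.41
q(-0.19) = -3.82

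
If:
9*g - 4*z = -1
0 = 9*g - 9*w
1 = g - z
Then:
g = -1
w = -1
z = -2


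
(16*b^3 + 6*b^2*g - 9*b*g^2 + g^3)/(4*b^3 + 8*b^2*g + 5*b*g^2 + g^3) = (16*b^2 - 10*b*g + g^2)/(4*b^2 + 4*b*g + g^2)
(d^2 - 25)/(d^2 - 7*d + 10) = (d + 5)/(d - 2)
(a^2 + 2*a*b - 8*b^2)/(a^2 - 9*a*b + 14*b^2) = (a + 4*b)/(a - 7*b)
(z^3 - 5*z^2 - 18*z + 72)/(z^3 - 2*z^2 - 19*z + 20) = (z^2 - 9*z + 18)/(z^2 - 6*z + 5)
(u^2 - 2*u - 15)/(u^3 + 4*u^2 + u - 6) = (u - 5)/(u^2 + u - 2)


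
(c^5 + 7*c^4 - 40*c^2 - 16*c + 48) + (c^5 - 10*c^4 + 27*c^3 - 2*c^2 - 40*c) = 2*c^5 - 3*c^4 + 27*c^3 - 42*c^2 - 56*c + 48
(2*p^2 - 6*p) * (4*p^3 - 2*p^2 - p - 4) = 8*p^5 - 28*p^4 + 10*p^3 - 2*p^2 + 24*p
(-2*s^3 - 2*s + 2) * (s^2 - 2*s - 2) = -2*s^5 + 4*s^4 + 2*s^3 + 6*s^2 - 4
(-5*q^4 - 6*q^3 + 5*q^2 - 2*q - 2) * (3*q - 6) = -15*q^5 + 12*q^4 + 51*q^3 - 36*q^2 + 6*q + 12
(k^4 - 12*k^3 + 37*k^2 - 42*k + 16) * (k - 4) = k^5 - 16*k^4 + 85*k^3 - 190*k^2 + 184*k - 64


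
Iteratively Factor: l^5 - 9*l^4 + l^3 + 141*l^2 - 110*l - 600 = (l - 4)*(l^4 - 5*l^3 - 19*l^2 + 65*l + 150) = (l - 5)*(l - 4)*(l^3 - 19*l - 30) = (l - 5)*(l - 4)*(l + 3)*(l^2 - 3*l - 10) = (l - 5)^2*(l - 4)*(l + 3)*(l + 2)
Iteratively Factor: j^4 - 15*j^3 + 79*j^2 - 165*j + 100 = (j - 5)*(j^3 - 10*j^2 + 29*j - 20) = (j - 5)*(j - 4)*(j^2 - 6*j + 5) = (j - 5)^2*(j - 4)*(j - 1)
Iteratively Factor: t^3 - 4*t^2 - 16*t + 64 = (t - 4)*(t^2 - 16) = (t - 4)*(t + 4)*(t - 4)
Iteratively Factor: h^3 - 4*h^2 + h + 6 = (h + 1)*(h^2 - 5*h + 6) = (h - 3)*(h + 1)*(h - 2)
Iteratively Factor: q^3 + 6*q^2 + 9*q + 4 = (q + 1)*(q^2 + 5*q + 4) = (q + 1)^2*(q + 4)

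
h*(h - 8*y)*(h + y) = h^3 - 7*h^2*y - 8*h*y^2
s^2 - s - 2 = (s - 2)*(s + 1)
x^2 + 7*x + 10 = (x + 2)*(x + 5)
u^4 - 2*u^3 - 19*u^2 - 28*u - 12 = (u - 6)*(u + 1)^2*(u + 2)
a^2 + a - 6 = (a - 2)*(a + 3)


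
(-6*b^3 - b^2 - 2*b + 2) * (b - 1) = -6*b^4 + 5*b^3 - b^2 + 4*b - 2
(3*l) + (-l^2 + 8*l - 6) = -l^2 + 11*l - 6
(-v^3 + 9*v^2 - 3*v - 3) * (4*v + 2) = -4*v^4 + 34*v^3 + 6*v^2 - 18*v - 6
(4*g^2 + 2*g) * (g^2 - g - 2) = 4*g^4 - 2*g^3 - 10*g^2 - 4*g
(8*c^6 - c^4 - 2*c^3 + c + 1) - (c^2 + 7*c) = 8*c^6 - c^4 - 2*c^3 - c^2 - 6*c + 1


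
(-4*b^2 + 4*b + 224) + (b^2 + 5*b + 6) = -3*b^2 + 9*b + 230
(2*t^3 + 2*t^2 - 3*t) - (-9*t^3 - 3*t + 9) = 11*t^3 + 2*t^2 - 9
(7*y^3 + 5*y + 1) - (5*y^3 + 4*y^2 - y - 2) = 2*y^3 - 4*y^2 + 6*y + 3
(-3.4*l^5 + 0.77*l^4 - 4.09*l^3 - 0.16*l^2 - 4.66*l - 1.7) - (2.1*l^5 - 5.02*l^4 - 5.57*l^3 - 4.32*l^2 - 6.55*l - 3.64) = -5.5*l^5 + 5.79*l^4 + 1.48*l^3 + 4.16*l^2 + 1.89*l + 1.94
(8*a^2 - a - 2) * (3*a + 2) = 24*a^3 + 13*a^2 - 8*a - 4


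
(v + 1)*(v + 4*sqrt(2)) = v^2 + v + 4*sqrt(2)*v + 4*sqrt(2)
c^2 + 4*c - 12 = (c - 2)*(c + 6)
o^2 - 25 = (o - 5)*(o + 5)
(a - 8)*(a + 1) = a^2 - 7*a - 8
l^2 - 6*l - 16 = (l - 8)*(l + 2)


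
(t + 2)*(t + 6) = t^2 + 8*t + 12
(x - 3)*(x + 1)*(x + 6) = x^3 + 4*x^2 - 15*x - 18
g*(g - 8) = g^2 - 8*g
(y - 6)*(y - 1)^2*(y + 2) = y^4 - 6*y^3 - 3*y^2 + 20*y - 12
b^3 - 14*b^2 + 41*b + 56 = (b - 8)*(b - 7)*(b + 1)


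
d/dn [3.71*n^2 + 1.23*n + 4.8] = 7.42*n + 1.23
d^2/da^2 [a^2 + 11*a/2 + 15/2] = 2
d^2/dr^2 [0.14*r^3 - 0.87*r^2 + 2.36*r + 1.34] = 0.84*r - 1.74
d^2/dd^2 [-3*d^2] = -6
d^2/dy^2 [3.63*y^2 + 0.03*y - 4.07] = 7.26000000000000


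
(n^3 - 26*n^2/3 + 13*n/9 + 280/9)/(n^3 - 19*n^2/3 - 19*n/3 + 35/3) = (3*n^2 - 31*n + 56)/(3*(n^2 - 8*n + 7))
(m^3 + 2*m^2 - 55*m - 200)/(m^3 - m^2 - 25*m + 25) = (m^2 - 3*m - 40)/(m^2 - 6*m + 5)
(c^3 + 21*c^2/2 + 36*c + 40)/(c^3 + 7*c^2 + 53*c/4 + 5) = 2*(c + 4)/(2*c + 1)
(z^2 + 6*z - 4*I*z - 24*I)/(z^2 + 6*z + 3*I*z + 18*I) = (z - 4*I)/(z + 3*I)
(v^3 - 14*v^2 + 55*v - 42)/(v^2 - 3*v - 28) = (v^2 - 7*v + 6)/(v + 4)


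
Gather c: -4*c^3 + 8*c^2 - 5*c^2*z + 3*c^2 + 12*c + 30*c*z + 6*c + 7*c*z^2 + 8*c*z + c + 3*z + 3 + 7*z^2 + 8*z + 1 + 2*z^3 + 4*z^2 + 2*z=-4*c^3 + c^2*(11 - 5*z) + c*(7*z^2 + 38*z + 19) + 2*z^3 + 11*z^2 + 13*z + 4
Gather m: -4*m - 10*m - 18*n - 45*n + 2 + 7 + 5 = -14*m - 63*n + 14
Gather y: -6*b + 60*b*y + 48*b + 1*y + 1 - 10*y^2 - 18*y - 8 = 42*b - 10*y^2 + y*(60*b - 17) - 7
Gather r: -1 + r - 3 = r - 4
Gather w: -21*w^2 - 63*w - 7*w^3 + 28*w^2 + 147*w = -7*w^3 + 7*w^2 + 84*w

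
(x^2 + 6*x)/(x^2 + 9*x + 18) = x/(x + 3)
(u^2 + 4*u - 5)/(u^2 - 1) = (u + 5)/(u + 1)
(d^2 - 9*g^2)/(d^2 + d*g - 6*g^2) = (d - 3*g)/(d - 2*g)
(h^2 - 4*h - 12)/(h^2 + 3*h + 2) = (h - 6)/(h + 1)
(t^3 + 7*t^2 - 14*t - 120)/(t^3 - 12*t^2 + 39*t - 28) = (t^2 + 11*t + 30)/(t^2 - 8*t + 7)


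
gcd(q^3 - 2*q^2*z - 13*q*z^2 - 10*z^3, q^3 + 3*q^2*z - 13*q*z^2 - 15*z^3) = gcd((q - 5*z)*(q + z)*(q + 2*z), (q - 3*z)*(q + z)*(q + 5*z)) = q + z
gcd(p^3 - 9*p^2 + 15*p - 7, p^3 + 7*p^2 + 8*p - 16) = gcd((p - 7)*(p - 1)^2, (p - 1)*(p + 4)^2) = p - 1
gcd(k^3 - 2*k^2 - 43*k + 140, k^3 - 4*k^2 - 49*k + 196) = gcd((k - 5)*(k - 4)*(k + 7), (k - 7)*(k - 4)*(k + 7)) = k^2 + 3*k - 28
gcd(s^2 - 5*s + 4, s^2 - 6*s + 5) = s - 1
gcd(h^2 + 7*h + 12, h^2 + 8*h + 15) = h + 3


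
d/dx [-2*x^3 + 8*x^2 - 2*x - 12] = -6*x^2 + 16*x - 2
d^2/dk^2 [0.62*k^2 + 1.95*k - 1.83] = 1.24000000000000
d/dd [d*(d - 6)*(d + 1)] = 3*d^2 - 10*d - 6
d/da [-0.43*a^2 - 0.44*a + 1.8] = -0.86*a - 0.44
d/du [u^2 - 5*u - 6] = 2*u - 5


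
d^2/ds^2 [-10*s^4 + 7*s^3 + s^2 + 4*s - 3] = -120*s^2 + 42*s + 2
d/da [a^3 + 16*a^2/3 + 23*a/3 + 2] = 3*a^2 + 32*a/3 + 23/3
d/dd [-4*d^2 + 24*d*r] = -8*d + 24*r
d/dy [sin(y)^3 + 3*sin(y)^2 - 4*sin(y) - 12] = (3*sin(y)^2 + 6*sin(y) - 4)*cos(y)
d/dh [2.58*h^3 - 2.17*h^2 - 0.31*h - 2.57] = 7.74*h^2 - 4.34*h - 0.31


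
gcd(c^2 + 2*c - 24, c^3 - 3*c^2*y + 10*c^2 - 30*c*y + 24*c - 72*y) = c + 6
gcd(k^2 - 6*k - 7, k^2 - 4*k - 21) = k - 7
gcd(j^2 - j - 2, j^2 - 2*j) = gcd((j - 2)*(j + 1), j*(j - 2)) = j - 2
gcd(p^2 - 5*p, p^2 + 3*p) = p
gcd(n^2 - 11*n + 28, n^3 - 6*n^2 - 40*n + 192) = n - 4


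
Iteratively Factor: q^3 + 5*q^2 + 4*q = (q + 1)*(q^2 + 4*q) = (q + 1)*(q + 4)*(q)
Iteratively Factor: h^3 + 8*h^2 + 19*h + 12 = (h + 4)*(h^2 + 4*h + 3) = (h + 1)*(h + 4)*(h + 3)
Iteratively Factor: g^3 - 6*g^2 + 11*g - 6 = (g - 1)*(g^2 - 5*g + 6) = (g - 2)*(g - 1)*(g - 3)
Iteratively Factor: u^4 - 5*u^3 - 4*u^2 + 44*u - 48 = (u - 2)*(u^3 - 3*u^2 - 10*u + 24) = (u - 2)*(u + 3)*(u^2 - 6*u + 8) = (u - 2)^2*(u + 3)*(u - 4)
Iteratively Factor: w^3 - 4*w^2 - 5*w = (w + 1)*(w^2 - 5*w) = w*(w + 1)*(w - 5)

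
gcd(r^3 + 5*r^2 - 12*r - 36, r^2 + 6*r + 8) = r + 2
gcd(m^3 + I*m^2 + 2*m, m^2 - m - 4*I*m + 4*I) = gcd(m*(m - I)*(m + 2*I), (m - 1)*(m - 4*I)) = 1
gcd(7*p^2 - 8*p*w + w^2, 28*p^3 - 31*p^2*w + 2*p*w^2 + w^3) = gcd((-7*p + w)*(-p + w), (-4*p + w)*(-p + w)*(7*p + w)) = p - w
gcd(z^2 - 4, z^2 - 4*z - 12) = z + 2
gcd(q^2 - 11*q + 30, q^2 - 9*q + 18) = q - 6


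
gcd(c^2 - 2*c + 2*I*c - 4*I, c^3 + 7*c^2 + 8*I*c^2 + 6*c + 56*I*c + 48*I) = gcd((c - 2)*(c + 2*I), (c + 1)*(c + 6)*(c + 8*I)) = 1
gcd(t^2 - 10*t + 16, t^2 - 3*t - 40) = t - 8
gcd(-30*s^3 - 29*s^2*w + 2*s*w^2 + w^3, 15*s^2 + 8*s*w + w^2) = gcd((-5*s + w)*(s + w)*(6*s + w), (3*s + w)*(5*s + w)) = 1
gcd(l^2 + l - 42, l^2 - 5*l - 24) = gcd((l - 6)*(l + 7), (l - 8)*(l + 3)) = 1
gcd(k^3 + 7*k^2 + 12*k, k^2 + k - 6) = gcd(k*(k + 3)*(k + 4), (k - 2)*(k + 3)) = k + 3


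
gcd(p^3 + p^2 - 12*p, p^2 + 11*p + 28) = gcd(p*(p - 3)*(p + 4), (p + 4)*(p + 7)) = p + 4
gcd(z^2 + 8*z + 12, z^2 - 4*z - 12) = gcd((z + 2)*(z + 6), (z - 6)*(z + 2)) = z + 2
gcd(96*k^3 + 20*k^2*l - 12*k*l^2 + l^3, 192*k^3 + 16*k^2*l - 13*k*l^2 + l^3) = 8*k - l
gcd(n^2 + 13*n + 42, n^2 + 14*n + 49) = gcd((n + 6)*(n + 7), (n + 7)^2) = n + 7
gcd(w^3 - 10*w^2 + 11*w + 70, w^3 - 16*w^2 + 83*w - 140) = w^2 - 12*w + 35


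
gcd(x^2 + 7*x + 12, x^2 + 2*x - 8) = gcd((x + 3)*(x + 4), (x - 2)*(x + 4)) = x + 4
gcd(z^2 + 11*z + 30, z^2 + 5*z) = z + 5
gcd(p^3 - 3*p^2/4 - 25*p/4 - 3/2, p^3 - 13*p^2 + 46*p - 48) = p - 3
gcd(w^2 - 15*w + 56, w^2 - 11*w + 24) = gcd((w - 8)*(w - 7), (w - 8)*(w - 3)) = w - 8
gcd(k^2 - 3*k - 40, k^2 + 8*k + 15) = k + 5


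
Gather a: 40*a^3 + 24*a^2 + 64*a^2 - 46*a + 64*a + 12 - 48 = 40*a^3 + 88*a^2 + 18*a - 36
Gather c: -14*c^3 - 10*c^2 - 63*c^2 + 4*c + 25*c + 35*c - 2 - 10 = -14*c^3 - 73*c^2 + 64*c - 12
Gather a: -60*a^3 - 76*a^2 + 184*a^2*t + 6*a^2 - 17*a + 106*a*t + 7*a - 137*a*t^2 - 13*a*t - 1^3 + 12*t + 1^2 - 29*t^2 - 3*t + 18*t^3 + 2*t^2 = -60*a^3 + a^2*(184*t - 70) + a*(-137*t^2 + 93*t - 10) + 18*t^3 - 27*t^2 + 9*t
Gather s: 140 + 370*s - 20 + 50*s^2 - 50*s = 50*s^2 + 320*s + 120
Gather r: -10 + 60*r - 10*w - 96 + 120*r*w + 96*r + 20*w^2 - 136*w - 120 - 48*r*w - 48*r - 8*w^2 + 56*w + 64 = r*(72*w + 108) + 12*w^2 - 90*w - 162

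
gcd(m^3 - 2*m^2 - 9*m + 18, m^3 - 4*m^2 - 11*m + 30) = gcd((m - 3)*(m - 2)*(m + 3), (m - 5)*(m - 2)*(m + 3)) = m^2 + m - 6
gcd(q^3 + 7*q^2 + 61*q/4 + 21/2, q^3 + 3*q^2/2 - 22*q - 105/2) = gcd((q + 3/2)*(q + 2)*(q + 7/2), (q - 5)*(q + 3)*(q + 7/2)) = q + 7/2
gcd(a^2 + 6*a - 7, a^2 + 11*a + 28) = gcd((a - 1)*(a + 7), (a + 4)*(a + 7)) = a + 7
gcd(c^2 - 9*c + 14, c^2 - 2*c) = c - 2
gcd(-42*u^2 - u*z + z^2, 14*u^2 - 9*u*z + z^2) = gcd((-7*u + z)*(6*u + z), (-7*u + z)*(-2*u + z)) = -7*u + z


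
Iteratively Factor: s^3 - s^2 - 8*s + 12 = (s - 2)*(s^2 + s - 6) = (s - 2)^2*(s + 3)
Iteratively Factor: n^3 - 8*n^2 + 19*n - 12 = (n - 4)*(n^2 - 4*n + 3) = (n - 4)*(n - 1)*(n - 3)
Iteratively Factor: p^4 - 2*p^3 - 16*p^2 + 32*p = (p - 4)*(p^3 + 2*p^2 - 8*p) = (p - 4)*(p + 4)*(p^2 - 2*p) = (p - 4)*(p - 2)*(p + 4)*(p)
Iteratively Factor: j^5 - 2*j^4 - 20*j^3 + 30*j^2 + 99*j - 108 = (j + 3)*(j^4 - 5*j^3 - 5*j^2 + 45*j - 36) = (j - 3)*(j + 3)*(j^3 - 2*j^2 - 11*j + 12) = (j - 3)*(j + 3)^2*(j^2 - 5*j + 4) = (j - 4)*(j - 3)*(j + 3)^2*(j - 1)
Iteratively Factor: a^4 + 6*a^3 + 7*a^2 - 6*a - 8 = (a + 4)*(a^3 + 2*a^2 - a - 2) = (a + 2)*(a + 4)*(a^2 - 1) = (a - 1)*(a + 2)*(a + 4)*(a + 1)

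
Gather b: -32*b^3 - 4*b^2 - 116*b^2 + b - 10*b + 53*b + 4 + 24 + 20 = -32*b^3 - 120*b^2 + 44*b + 48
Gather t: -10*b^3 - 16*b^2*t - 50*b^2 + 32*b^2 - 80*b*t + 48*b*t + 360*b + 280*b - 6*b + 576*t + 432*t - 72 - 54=-10*b^3 - 18*b^2 + 634*b + t*(-16*b^2 - 32*b + 1008) - 126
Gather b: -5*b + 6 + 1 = 7 - 5*b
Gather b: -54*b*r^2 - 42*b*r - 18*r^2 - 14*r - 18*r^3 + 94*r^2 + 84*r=b*(-54*r^2 - 42*r) - 18*r^3 + 76*r^2 + 70*r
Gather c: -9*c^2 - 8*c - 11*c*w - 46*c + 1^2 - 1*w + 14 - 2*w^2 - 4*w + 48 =-9*c^2 + c*(-11*w - 54) - 2*w^2 - 5*w + 63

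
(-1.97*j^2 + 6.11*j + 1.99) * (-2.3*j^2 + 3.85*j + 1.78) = 4.531*j^4 - 21.6375*j^3 + 15.4399*j^2 + 18.5373*j + 3.5422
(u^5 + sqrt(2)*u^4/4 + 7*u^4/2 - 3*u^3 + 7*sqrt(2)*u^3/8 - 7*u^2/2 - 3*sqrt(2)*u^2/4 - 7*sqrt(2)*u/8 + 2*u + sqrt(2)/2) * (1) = u^5 + sqrt(2)*u^4/4 + 7*u^4/2 - 3*u^3 + 7*sqrt(2)*u^3/8 - 7*u^2/2 - 3*sqrt(2)*u^2/4 - 7*sqrt(2)*u/8 + 2*u + sqrt(2)/2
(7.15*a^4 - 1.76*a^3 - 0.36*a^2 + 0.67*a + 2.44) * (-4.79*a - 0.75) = -34.2485*a^5 + 3.0679*a^4 + 3.0444*a^3 - 2.9393*a^2 - 12.1901*a - 1.83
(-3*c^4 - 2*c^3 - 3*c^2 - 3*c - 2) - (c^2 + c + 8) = -3*c^4 - 2*c^3 - 4*c^2 - 4*c - 10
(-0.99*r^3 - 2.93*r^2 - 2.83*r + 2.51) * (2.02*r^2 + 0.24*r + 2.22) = -1.9998*r^5 - 6.1562*r^4 - 8.6176*r^3 - 2.1136*r^2 - 5.6802*r + 5.5722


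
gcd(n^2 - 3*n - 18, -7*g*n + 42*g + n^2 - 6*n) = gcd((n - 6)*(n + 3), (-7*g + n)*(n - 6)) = n - 6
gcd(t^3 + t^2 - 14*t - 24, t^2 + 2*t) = t + 2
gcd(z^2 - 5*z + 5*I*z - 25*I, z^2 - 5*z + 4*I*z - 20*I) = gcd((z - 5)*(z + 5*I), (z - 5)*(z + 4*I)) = z - 5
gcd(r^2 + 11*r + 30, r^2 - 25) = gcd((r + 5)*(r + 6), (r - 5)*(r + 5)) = r + 5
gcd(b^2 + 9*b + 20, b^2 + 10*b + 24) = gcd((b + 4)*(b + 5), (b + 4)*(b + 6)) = b + 4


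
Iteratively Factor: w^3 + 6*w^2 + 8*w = (w + 2)*(w^2 + 4*w) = (w + 2)*(w + 4)*(w)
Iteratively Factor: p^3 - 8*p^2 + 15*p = (p - 5)*(p^2 - 3*p) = (p - 5)*(p - 3)*(p)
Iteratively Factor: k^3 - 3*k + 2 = (k - 1)*(k^2 + k - 2) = (k - 1)*(k + 2)*(k - 1)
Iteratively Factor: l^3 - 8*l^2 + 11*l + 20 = (l + 1)*(l^2 - 9*l + 20) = (l - 5)*(l + 1)*(l - 4)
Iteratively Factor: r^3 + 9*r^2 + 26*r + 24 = (r + 2)*(r^2 + 7*r + 12) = (r + 2)*(r + 4)*(r + 3)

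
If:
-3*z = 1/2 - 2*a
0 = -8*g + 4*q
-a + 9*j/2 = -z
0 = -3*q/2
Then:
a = 3*z/2 + 1/4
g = 0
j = z/9 + 1/18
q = 0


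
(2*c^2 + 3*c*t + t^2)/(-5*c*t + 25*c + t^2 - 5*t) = (2*c^2 + 3*c*t + t^2)/(-5*c*t + 25*c + t^2 - 5*t)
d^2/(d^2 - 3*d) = d/(d - 3)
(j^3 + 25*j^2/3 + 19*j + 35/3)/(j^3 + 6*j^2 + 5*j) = (j + 7/3)/j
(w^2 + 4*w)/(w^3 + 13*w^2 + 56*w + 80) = w/(w^2 + 9*w + 20)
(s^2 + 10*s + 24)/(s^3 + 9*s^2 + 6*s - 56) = (s + 6)/(s^2 + 5*s - 14)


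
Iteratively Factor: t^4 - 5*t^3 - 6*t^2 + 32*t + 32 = (t + 1)*(t^3 - 6*t^2 + 32) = (t + 1)*(t + 2)*(t^2 - 8*t + 16) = (t - 4)*(t + 1)*(t + 2)*(t - 4)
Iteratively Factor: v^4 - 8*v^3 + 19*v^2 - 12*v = (v)*(v^3 - 8*v^2 + 19*v - 12) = v*(v - 4)*(v^2 - 4*v + 3) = v*(v - 4)*(v - 1)*(v - 3)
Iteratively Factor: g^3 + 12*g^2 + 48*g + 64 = (g + 4)*(g^2 + 8*g + 16) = (g + 4)^2*(g + 4)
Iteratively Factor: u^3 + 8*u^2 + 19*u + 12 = (u + 4)*(u^2 + 4*u + 3) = (u + 3)*(u + 4)*(u + 1)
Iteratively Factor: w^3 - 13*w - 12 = (w + 3)*(w^2 - 3*w - 4) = (w + 1)*(w + 3)*(w - 4)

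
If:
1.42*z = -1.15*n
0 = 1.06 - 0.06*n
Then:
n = 17.67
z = -14.31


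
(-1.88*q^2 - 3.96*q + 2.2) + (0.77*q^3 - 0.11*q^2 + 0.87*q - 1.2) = 0.77*q^3 - 1.99*q^2 - 3.09*q + 1.0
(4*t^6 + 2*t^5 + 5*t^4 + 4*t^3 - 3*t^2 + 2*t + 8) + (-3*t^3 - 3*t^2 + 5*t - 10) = 4*t^6 + 2*t^5 + 5*t^4 + t^3 - 6*t^2 + 7*t - 2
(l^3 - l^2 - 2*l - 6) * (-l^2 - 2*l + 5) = -l^5 - l^4 + 9*l^3 + 5*l^2 + 2*l - 30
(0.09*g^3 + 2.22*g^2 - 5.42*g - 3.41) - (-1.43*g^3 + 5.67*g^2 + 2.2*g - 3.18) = 1.52*g^3 - 3.45*g^2 - 7.62*g - 0.23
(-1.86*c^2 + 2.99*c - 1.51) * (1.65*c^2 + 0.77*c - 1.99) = -3.069*c^4 + 3.5013*c^3 + 3.5122*c^2 - 7.1128*c + 3.0049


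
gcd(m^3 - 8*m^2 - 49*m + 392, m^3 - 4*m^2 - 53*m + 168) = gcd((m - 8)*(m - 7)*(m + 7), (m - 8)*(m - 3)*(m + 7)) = m^2 - m - 56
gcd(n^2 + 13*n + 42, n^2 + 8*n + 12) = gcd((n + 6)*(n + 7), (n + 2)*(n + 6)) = n + 6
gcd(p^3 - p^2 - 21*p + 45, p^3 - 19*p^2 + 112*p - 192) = p - 3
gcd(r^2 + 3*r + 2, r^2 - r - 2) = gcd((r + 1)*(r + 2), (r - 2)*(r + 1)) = r + 1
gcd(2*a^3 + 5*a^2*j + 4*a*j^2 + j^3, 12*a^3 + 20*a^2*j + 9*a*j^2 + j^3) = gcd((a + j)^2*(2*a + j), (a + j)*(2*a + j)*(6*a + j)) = 2*a^2 + 3*a*j + j^2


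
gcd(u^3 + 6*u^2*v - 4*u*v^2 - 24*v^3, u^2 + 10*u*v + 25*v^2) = 1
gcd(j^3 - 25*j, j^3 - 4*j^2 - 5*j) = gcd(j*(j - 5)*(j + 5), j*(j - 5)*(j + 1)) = j^2 - 5*j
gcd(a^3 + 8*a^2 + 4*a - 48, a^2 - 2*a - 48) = a + 6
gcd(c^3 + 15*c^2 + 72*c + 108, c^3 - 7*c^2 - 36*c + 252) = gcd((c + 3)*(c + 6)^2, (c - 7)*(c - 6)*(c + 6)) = c + 6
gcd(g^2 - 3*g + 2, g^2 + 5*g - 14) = g - 2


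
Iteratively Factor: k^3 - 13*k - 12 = (k + 1)*(k^2 - k - 12) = (k + 1)*(k + 3)*(k - 4)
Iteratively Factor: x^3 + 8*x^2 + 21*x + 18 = (x + 3)*(x^2 + 5*x + 6) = (x + 3)^2*(x + 2)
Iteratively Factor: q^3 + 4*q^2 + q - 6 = (q + 2)*(q^2 + 2*q - 3) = (q - 1)*(q + 2)*(q + 3)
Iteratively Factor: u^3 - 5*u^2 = (u)*(u^2 - 5*u) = u*(u - 5)*(u)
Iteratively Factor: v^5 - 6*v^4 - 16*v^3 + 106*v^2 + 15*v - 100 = (v - 5)*(v^4 - v^3 - 21*v^2 + v + 20) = (v - 5)*(v - 1)*(v^3 - 21*v - 20) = (v - 5)*(v - 1)*(v + 1)*(v^2 - v - 20) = (v - 5)*(v - 1)*(v + 1)*(v + 4)*(v - 5)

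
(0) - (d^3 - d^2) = -d^3 + d^2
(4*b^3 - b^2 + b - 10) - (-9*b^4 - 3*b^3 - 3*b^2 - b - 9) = 9*b^4 + 7*b^3 + 2*b^2 + 2*b - 1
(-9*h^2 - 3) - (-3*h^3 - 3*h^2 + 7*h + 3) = 3*h^3 - 6*h^2 - 7*h - 6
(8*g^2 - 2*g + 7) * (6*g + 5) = 48*g^3 + 28*g^2 + 32*g + 35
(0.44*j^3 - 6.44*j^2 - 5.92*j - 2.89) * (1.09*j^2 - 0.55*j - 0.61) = 0.4796*j^5 - 7.2616*j^4 - 3.1792*j^3 + 4.0343*j^2 + 5.2007*j + 1.7629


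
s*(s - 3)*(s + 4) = s^3 + s^2 - 12*s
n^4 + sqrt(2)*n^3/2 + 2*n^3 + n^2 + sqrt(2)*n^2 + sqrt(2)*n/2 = n*(n + 1)^2*(n + sqrt(2)/2)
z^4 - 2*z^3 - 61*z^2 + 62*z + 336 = (z - 8)*(z - 3)*(z + 2)*(z + 7)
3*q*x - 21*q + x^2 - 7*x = (3*q + x)*(x - 7)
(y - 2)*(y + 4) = y^2 + 2*y - 8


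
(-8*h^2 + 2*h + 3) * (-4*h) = 32*h^3 - 8*h^2 - 12*h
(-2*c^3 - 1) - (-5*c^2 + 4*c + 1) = -2*c^3 + 5*c^2 - 4*c - 2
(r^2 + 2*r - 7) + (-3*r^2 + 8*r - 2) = -2*r^2 + 10*r - 9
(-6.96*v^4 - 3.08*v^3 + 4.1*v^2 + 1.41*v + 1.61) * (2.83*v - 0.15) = -19.6968*v^5 - 7.6724*v^4 + 12.065*v^3 + 3.3753*v^2 + 4.3448*v - 0.2415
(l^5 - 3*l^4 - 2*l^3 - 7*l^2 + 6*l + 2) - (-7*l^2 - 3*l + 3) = l^5 - 3*l^4 - 2*l^3 + 9*l - 1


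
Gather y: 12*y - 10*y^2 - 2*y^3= -2*y^3 - 10*y^2 + 12*y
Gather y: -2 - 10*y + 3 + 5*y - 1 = -5*y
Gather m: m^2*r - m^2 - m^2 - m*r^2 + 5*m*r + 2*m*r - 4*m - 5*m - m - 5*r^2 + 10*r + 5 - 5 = m^2*(r - 2) + m*(-r^2 + 7*r - 10) - 5*r^2 + 10*r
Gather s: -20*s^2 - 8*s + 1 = -20*s^2 - 8*s + 1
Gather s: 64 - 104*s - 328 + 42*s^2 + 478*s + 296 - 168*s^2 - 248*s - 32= -126*s^2 + 126*s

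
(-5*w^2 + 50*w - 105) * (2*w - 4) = -10*w^3 + 120*w^2 - 410*w + 420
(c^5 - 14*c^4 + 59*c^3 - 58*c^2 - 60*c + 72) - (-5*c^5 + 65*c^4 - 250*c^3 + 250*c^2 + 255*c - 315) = 6*c^5 - 79*c^4 + 309*c^3 - 308*c^2 - 315*c + 387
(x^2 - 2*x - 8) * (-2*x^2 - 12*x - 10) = -2*x^4 - 8*x^3 + 30*x^2 + 116*x + 80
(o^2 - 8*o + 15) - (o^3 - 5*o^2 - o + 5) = -o^3 + 6*o^2 - 7*o + 10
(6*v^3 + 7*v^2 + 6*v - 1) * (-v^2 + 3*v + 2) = -6*v^5 + 11*v^4 + 27*v^3 + 33*v^2 + 9*v - 2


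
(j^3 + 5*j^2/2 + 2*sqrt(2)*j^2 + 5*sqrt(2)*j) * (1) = j^3 + 5*j^2/2 + 2*sqrt(2)*j^2 + 5*sqrt(2)*j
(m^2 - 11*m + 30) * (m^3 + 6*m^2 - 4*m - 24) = m^5 - 5*m^4 - 40*m^3 + 200*m^2 + 144*m - 720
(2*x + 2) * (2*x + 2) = 4*x^2 + 8*x + 4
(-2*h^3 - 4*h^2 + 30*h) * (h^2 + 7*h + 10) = -2*h^5 - 18*h^4 - 18*h^3 + 170*h^2 + 300*h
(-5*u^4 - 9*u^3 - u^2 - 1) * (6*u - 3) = -30*u^5 - 39*u^4 + 21*u^3 + 3*u^2 - 6*u + 3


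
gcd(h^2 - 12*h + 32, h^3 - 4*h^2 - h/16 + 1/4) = h - 4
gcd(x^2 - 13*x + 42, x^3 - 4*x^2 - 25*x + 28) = x - 7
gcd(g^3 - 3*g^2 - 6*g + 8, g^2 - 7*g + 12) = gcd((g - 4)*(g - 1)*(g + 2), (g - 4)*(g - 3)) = g - 4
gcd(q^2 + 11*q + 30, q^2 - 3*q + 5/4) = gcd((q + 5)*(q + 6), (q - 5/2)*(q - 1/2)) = 1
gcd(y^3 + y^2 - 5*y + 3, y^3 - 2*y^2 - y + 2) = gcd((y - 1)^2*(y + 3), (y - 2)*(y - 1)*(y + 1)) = y - 1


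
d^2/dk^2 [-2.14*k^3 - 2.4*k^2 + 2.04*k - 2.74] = -12.84*k - 4.8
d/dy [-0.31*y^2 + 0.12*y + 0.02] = 0.12 - 0.62*y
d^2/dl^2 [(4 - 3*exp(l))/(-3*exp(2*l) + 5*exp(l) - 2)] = (27*exp(4*l) - 99*exp(3*l) + 72*exp(2*l) + 26*exp(l) - 28)*exp(l)/(27*exp(6*l) - 135*exp(5*l) + 279*exp(4*l) - 305*exp(3*l) + 186*exp(2*l) - 60*exp(l) + 8)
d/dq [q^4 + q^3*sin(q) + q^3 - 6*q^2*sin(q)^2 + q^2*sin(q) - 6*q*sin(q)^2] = q^3*cos(q) + 4*q^3 + 3*q^2*sin(q) - 6*q^2*sin(2*q) + q^2*cos(q) + 3*q^2 + 2*q*sin(q) + 6*sqrt(2)*q*cos(2*q + pi/4) - 6*q + 3*cos(2*q) - 3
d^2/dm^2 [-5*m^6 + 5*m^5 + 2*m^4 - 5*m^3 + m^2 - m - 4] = -150*m^4 + 100*m^3 + 24*m^2 - 30*m + 2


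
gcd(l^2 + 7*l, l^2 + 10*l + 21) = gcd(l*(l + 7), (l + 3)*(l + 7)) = l + 7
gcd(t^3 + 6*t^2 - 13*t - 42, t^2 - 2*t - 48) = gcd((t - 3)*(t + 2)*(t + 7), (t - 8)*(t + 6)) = 1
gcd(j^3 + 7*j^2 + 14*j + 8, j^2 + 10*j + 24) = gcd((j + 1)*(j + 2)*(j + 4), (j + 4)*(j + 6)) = j + 4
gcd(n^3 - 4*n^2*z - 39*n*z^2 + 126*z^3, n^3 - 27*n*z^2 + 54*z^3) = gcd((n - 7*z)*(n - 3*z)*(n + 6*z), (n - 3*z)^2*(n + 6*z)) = -n^2 - 3*n*z + 18*z^2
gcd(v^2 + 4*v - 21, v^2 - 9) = v - 3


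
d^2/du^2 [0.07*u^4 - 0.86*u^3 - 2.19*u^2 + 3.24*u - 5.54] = 0.84*u^2 - 5.16*u - 4.38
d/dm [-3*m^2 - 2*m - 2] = -6*m - 2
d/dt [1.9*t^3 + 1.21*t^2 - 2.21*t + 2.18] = 5.7*t^2 + 2.42*t - 2.21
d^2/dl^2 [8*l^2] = 16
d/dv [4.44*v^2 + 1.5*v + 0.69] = 8.88*v + 1.5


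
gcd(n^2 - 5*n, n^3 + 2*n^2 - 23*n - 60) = n - 5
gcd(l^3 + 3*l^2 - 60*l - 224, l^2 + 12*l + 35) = l + 7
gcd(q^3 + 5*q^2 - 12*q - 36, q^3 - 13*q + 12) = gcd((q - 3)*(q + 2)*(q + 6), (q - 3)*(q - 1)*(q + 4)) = q - 3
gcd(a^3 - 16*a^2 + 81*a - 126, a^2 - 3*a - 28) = a - 7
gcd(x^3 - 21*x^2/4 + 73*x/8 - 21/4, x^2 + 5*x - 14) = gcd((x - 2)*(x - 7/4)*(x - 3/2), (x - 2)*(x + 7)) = x - 2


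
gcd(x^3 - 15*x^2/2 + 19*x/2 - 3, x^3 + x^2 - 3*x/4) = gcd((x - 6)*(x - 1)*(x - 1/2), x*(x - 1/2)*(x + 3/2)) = x - 1/2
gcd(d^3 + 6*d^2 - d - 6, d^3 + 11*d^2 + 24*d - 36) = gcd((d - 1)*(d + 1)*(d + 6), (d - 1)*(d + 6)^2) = d^2 + 5*d - 6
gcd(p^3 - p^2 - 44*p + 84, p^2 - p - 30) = p - 6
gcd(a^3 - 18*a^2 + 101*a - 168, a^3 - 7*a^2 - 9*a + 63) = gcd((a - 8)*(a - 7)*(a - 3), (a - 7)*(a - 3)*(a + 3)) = a^2 - 10*a + 21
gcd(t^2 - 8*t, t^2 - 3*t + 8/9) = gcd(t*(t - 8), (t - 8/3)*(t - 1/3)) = 1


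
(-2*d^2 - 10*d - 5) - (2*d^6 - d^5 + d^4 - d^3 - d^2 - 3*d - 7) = -2*d^6 + d^5 - d^4 + d^3 - d^2 - 7*d + 2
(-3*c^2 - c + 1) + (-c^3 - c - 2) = -c^3 - 3*c^2 - 2*c - 1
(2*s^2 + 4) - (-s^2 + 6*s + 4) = 3*s^2 - 6*s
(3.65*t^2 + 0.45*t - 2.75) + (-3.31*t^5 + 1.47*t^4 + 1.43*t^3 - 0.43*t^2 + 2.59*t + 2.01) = -3.31*t^5 + 1.47*t^4 + 1.43*t^3 + 3.22*t^2 + 3.04*t - 0.74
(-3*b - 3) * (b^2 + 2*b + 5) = -3*b^3 - 9*b^2 - 21*b - 15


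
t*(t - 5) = t^2 - 5*t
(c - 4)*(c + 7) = c^2 + 3*c - 28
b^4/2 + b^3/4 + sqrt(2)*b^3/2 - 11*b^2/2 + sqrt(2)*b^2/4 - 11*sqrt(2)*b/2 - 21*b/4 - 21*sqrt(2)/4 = (b/2 + sqrt(2)/2)*(b - 7/2)*(b + 1)*(b + 3)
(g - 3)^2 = g^2 - 6*g + 9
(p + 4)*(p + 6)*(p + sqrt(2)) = p^3 + sqrt(2)*p^2 + 10*p^2 + 10*sqrt(2)*p + 24*p + 24*sqrt(2)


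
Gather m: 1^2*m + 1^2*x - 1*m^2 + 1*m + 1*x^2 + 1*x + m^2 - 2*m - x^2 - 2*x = 0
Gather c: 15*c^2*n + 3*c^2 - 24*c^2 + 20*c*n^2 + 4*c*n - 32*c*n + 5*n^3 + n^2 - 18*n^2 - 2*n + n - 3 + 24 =c^2*(15*n - 21) + c*(20*n^2 - 28*n) + 5*n^3 - 17*n^2 - n + 21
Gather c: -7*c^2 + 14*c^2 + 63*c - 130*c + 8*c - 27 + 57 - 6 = 7*c^2 - 59*c + 24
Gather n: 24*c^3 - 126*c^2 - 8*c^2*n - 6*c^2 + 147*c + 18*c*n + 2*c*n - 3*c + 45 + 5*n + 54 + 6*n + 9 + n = 24*c^3 - 132*c^2 + 144*c + n*(-8*c^2 + 20*c + 12) + 108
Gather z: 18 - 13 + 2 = 7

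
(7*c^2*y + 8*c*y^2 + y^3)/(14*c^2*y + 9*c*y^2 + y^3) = (c + y)/(2*c + y)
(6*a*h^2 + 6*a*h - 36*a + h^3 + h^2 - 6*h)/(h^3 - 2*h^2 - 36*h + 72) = (6*a*h + 18*a + h^2 + 3*h)/(h^2 - 36)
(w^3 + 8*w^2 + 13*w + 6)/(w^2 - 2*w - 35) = (w^3 + 8*w^2 + 13*w + 6)/(w^2 - 2*w - 35)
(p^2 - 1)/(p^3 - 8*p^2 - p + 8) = 1/(p - 8)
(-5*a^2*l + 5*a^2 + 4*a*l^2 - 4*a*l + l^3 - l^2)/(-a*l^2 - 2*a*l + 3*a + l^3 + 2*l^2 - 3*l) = (5*a + l)/(l + 3)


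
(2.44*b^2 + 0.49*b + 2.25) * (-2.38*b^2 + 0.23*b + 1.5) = -5.8072*b^4 - 0.605*b^3 - 1.5823*b^2 + 1.2525*b + 3.375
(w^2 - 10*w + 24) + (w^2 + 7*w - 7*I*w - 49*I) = 2*w^2 - 3*w - 7*I*w + 24 - 49*I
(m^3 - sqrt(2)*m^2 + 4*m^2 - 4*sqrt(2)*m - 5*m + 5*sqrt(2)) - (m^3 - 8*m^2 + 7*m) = -sqrt(2)*m^2 + 12*m^2 - 12*m - 4*sqrt(2)*m + 5*sqrt(2)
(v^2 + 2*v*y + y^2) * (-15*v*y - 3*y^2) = -15*v^3*y - 33*v^2*y^2 - 21*v*y^3 - 3*y^4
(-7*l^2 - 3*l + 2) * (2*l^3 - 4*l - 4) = -14*l^5 - 6*l^4 + 32*l^3 + 40*l^2 + 4*l - 8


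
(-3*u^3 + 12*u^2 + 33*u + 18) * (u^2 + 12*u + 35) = -3*u^5 - 24*u^4 + 72*u^3 + 834*u^2 + 1371*u + 630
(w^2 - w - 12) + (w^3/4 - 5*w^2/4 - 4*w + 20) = w^3/4 - w^2/4 - 5*w + 8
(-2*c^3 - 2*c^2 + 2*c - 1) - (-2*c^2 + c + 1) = -2*c^3 + c - 2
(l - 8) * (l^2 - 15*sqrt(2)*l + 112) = l^3 - 15*sqrt(2)*l^2 - 8*l^2 + 112*l + 120*sqrt(2)*l - 896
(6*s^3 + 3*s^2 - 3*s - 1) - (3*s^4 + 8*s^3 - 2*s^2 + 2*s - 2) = -3*s^4 - 2*s^3 + 5*s^2 - 5*s + 1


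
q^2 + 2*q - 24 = (q - 4)*(q + 6)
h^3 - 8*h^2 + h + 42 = (h - 7)*(h - 3)*(h + 2)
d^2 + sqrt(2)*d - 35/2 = (d - 5*sqrt(2)/2)*(d + 7*sqrt(2)/2)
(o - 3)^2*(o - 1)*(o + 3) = o^4 - 4*o^3 - 6*o^2 + 36*o - 27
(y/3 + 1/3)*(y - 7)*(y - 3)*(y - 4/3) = y^4/3 - 31*y^3/9 + 23*y^2/3 + 19*y/9 - 28/3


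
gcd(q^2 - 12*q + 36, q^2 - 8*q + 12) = q - 6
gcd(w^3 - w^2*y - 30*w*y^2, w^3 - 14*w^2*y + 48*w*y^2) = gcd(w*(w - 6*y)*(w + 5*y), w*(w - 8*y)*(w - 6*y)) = -w^2 + 6*w*y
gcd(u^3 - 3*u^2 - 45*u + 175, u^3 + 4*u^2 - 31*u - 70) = u^2 + 2*u - 35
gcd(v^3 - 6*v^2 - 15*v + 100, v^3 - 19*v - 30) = v - 5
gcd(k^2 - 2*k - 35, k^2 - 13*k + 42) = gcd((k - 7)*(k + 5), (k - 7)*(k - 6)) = k - 7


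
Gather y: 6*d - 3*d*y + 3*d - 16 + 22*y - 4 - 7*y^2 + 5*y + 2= 9*d - 7*y^2 + y*(27 - 3*d) - 18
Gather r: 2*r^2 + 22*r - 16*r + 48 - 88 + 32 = 2*r^2 + 6*r - 8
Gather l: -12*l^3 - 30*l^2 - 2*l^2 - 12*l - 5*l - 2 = -12*l^3 - 32*l^2 - 17*l - 2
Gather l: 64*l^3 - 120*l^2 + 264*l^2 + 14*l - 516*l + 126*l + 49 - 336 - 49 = 64*l^3 + 144*l^2 - 376*l - 336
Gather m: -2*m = -2*m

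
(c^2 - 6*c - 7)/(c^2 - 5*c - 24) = (-c^2 + 6*c + 7)/(-c^2 + 5*c + 24)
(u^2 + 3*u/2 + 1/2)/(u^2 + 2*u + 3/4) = 2*(u + 1)/(2*u + 3)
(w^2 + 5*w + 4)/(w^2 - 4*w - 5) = (w + 4)/(w - 5)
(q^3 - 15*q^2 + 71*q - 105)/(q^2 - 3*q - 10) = (q^2 - 10*q + 21)/(q + 2)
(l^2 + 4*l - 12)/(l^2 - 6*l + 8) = (l + 6)/(l - 4)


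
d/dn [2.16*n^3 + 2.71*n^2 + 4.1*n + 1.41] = 6.48*n^2 + 5.42*n + 4.1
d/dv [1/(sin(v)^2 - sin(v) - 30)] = (1 - 2*sin(v))*cos(v)/(sin(v) + cos(v)^2 + 29)^2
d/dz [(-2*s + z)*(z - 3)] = -2*s + 2*z - 3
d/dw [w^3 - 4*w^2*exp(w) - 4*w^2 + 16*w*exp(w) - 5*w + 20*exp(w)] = -4*w^2*exp(w) + 3*w^2 + 8*w*exp(w) - 8*w + 36*exp(w) - 5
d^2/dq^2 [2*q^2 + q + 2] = 4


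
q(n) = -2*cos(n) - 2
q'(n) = 2*sin(n)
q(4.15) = -0.93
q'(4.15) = -1.69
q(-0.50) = -3.76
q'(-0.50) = -0.96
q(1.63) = -1.88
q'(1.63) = 2.00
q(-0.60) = -3.65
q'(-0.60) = -1.13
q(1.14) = -2.84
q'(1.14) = 1.82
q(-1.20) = -2.72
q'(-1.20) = -1.86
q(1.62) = -1.90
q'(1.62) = 2.00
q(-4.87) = -2.31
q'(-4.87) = 1.98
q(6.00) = -3.92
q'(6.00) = -0.56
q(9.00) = -0.18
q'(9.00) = 0.82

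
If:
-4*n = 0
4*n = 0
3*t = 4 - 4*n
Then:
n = 0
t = 4/3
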